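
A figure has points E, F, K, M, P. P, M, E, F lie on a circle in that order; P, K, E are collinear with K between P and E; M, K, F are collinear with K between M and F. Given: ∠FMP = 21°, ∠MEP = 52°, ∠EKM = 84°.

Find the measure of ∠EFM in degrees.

1. ∠FEP = 21°  [same arc PF]
2. ∠FKP = 84°  [vertical angles at K]
3. ∠EKF = 96°  [linear pair at K on PE]
4. ∠EFM = 63°  [△EKF]

∠EFM = 63°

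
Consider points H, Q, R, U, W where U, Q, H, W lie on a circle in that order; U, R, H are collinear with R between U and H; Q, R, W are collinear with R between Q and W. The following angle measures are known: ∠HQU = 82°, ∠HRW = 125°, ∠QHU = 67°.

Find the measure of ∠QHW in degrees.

1. ∠HUQ = 31°  [△UQH]
2. ∠QRU = 125°  [vertical angles at R]
3. ∠QWU = 67°  [same arc UQ]
4. ∠UQW = 24°  [△URQ]
5. ∠QUW = 89°  [△UQW]
6. ∠QHW = 91°  [cyclic UQHW, opposite ∠U+∠H]

∠QHW = 91°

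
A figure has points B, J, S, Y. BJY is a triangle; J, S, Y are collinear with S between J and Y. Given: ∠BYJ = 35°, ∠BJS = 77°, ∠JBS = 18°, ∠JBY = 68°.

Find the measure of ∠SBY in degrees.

∠SBY = 50°

1. ∠BYS = 35°  [S on ray YJ]
2. ∠BSJ = 85°  [△BJS]
3. ∠BSY = 95°  [linear pair at S on JY]
4. ∠SBY = 50°  [△BSY]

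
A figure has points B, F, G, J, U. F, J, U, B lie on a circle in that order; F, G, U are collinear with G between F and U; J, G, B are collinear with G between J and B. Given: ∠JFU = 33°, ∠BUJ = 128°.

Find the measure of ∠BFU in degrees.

1. ∠JBU = 33°  [same arc JU]
2. ∠BJU = 19°  [△JUB]
3. ∠BFU = 19°  [same arc UB]

∠BFU = 19°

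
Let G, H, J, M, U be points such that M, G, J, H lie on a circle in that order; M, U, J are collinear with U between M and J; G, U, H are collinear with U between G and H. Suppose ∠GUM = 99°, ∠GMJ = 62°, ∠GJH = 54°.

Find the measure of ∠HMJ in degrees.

∠HMJ = 64°

1. ∠GHJ = 62°  [same arc GJ]
2. ∠HGJ = 64°  [△GJH]
3. ∠HMJ = 64°  [same arc JH]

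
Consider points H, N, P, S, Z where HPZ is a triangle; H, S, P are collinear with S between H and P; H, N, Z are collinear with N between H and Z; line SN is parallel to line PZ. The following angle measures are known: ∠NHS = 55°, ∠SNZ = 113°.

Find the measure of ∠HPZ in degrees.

∠HPZ = 58°

1. ∠HNS = 67°  [linear pair at N on HZ]
2. ∠HSN = 58°  [△HSN]
3. ∠HPZ = 58°  [SN∥PZ, corresponding at S]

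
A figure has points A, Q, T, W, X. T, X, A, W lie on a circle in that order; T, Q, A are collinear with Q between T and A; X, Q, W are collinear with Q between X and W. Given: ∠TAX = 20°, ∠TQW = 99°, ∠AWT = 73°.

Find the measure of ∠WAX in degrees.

1. ∠TWX = 20°  [same arc TX]
2. ∠AQX = 99°  [vertical angles at Q]
3. ∠AQW = 81°  [linear pair at Q on TA]
4. ∠ATW = 61°  [△TQW]
5. ∠TAW = 46°  [△TAW]
6. ∠AXW = 61°  [△XQA]
7. ∠AWX = 53°  [△AQW]
8. ∠WAX = 66°  [△XAW]

∠WAX = 66°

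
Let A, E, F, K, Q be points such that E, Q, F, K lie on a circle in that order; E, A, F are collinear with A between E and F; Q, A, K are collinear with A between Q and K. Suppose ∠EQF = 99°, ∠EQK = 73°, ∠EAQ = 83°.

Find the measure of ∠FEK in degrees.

1. ∠EKF = 81°  [cyclic EQFK, opposite ∠Q+∠K]
2. ∠EFK = 73°  [same arc EK]
3. ∠FEK = 26°  [△EFK]

∠FEK = 26°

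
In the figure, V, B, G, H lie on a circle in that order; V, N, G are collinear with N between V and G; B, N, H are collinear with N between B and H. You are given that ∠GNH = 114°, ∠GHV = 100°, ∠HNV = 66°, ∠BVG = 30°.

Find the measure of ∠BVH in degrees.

1. ∠BNV = 114°  [vertical angles at N]
2. ∠GBV = 80°  [cyclic VBGH, opposite ∠B+∠H]
3. ∠BGV = 70°  [△VBG]
4. ∠HBV = 36°  [△VNB]
5. ∠BHV = 70°  [same arc VB]
6. ∠BVH = 74°  [△VBH]

∠BVH = 74°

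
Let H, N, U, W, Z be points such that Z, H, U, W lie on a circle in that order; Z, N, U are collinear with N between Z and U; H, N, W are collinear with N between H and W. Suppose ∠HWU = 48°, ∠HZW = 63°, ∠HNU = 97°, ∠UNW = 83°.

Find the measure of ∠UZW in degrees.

1. ∠HUW = 117°  [cyclic ZHUW, opposite ∠Z+∠U]
2. ∠UHW = 15°  [△HUW]
3. ∠UZW = 15°  [same arc UW]

∠UZW = 15°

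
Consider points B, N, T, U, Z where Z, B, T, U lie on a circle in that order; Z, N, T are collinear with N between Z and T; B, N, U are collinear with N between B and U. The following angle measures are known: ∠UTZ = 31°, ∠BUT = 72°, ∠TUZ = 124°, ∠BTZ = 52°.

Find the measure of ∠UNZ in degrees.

∠UNZ = 103°

1. ∠TZU = 25°  [△ZTU]
2. ∠BUZ = 52°  [same arc ZB]
3. ∠UNZ = 103°  [△ZNU]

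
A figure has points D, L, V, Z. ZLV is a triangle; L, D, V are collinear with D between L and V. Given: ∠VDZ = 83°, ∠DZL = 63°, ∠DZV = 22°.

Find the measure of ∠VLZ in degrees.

∠VLZ = 20°

1. ∠LDZ = 97°  [linear pair at D on LV]
2. ∠DLZ = 20°  [△ZLD]
3. ∠VLZ = 20°  [D on ray LV]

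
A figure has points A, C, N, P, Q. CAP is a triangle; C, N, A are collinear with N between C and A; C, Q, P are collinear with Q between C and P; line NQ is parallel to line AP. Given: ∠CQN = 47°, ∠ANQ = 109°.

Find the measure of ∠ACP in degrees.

∠ACP = 62°

1. ∠CNQ = 71°  [linear pair at N on CA]
2. ∠NCQ = 62°  [△CNQ]
3. ∠ACP = 62°  [N on CA, Q on CP]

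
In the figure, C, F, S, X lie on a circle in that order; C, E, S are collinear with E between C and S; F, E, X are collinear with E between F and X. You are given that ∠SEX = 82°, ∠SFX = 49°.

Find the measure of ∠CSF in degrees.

1. ∠CEF = 82°  [vertical angles at E]
2. ∠FES = 98°  [linear pair at E on CS]
3. ∠CSF = 33°  [△FES]

∠CSF = 33°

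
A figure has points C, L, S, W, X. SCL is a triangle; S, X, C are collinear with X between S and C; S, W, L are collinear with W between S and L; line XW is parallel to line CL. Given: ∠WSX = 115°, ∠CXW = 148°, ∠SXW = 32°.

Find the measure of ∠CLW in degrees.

1. ∠SWX = 33°  [△SXW]
2. ∠LWX = 147°  [linear pair at W on SL]
3. ∠CLW = 33°  [XW∥CL, co-interior at L–W]

∠CLW = 33°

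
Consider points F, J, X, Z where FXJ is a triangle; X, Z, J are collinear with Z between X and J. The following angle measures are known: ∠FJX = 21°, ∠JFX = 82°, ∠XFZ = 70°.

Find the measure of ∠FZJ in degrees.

1. ∠FXJ = 77°  [△FXJ]
2. ∠FXZ = 77°  [Z on ray XJ]
3. ∠FZX = 33°  [△FXZ]
4. ∠FZJ = 147°  [linear pair at Z on XJ]

∠FZJ = 147°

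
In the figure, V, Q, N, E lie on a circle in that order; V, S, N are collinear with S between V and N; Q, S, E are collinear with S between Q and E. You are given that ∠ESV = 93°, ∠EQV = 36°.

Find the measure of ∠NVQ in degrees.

1. ∠NSQ = 93°  [vertical angles at S]
2. ∠QSV = 87°  [linear pair at S on VN]
3. ∠NVQ = 57°  [△VSQ]

∠NVQ = 57°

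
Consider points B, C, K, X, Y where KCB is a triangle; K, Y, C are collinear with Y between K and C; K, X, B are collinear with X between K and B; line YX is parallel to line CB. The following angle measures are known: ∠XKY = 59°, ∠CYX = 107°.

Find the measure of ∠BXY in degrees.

∠BXY = 132°

1. ∠KYX = 73°  [linear pair at Y on KC]
2. ∠KXY = 48°  [△KYX]
3. ∠BXY = 132°  [linear pair at X on KB]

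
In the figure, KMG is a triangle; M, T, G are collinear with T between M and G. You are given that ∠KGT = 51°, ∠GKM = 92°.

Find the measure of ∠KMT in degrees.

1. ∠KGM = 51°  [T on ray GM]
2. ∠GMK = 37°  [△KMG]
3. ∠KMT = 37°  [T on ray MG]

∠KMT = 37°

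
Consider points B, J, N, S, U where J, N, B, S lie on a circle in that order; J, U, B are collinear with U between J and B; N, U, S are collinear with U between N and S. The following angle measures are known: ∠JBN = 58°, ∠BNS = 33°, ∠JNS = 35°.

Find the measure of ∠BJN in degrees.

∠BJN = 54°

1. ∠BUN = 89°  [△NUB]
2. ∠JUN = 91°  [linear pair at U on JB]
3. ∠BJN = 54°  [△JUN]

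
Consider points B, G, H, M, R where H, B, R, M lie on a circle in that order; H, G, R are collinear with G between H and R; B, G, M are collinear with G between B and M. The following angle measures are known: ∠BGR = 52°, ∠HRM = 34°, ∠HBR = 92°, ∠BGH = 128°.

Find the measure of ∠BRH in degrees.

∠BRH = 70°

1. ∠HBM = 34°  [same arc HM]
2. ∠BHR = 18°  [△HGB]
3. ∠BRH = 70°  [△HBR]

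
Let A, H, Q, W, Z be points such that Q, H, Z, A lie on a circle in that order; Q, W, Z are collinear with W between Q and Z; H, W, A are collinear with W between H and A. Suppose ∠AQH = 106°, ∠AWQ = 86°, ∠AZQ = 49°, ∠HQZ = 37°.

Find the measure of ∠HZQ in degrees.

∠HZQ = 25°

1. ∠AZH = 74°  [cyclic QHZA, opposite ∠Q+∠Z]
2. ∠HWZ = 86°  [vertical angles at W]
3. ∠AWZ = 94°  [linear pair at W on QZ]
4. ∠HAZ = 37°  [△ZWA]
5. ∠AHZ = 69°  [△HZA]
6. ∠HZQ = 25°  [△HWZ]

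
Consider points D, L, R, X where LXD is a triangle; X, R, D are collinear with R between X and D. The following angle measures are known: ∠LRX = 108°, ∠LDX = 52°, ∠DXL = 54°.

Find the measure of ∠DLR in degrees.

∠DLR = 56°

1. ∠DRL = 72°  [linear pair at R on XD]
2. ∠LDR = 52°  [R on ray DX]
3. ∠DLR = 56°  [△LRD]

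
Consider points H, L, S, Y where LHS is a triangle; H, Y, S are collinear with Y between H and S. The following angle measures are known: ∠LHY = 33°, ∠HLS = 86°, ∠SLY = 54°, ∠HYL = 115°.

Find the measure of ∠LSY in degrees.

1. ∠LHS = 33°  [Y on ray HS]
2. ∠HSL = 61°  [△LHS]
3. ∠LSY = 61°  [Y on ray SH]

∠LSY = 61°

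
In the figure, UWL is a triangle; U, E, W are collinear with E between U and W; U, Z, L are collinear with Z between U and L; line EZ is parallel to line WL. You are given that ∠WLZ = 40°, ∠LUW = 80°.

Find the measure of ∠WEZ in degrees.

∠WEZ = 120°

1. ∠ULW = 40°  [Z on ray LU]
2. ∠LWU = 60°  [△UWL]
3. ∠UEZ = 60°  [EZ∥WL, corresponding at E]
4. ∠WEZ = 120°  [linear pair at E on UW]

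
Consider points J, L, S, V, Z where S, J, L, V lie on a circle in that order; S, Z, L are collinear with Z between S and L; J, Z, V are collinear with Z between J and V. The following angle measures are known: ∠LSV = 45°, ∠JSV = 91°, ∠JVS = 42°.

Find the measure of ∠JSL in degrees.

∠JSL = 46°

1. ∠LJV = 45°  [same arc LV]
2. ∠JLV = 89°  [cyclic SJLV, opposite ∠S+∠L]
3. ∠JVL = 46°  [△JLV]
4. ∠JSL = 46°  [same arc JL]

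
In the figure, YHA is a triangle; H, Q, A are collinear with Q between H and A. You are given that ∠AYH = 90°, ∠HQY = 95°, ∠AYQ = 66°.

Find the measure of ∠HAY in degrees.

1. ∠AQY = 85°  [linear pair at Q on HA]
2. ∠QAY = 29°  [△YQA]
3. ∠HAY = 29°  [Q on ray AH]

∠HAY = 29°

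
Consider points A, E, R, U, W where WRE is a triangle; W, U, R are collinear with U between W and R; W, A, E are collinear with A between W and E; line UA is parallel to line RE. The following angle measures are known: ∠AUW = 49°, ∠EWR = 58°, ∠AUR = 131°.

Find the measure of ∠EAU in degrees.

1. ∠ERW = 49°  [UA∥RE, corresponding at U]
2. ∠REW = 73°  [△WRE]
3. ∠UAW = 73°  [UA∥RE, corresponding at A]
4. ∠EAU = 107°  [linear pair at A on WE]

∠EAU = 107°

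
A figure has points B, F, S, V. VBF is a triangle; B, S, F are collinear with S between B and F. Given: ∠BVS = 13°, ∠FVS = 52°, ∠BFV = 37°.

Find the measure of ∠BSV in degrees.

1. ∠SFV = 37°  [S on ray FB]
2. ∠FSV = 91°  [△VSF]
3. ∠BSV = 89°  [linear pair at S on BF]

∠BSV = 89°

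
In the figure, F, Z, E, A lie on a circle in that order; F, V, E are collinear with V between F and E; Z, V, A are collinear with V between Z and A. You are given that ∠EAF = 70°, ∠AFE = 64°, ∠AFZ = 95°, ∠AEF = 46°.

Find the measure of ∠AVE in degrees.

1. ∠AZE = 64°  [same arc EA]
2. ∠AEZ = 85°  [cyclic FZEA, opposite ∠F+∠E]
3. ∠EAZ = 31°  [△ZEA]
4. ∠AVE = 103°  [△EVA]

∠AVE = 103°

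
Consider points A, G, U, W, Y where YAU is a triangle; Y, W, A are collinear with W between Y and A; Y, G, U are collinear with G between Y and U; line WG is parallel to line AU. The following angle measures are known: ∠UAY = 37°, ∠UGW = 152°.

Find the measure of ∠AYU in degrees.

∠AYU = 115°

1. ∠GWY = 37°  [WG∥AU, corresponding at W]
2. ∠WGY = 28°  [linear pair at G on YU]
3. ∠GYW = 115°  [△YWG]
4. ∠AYU = 115°  [W on YA, G on YU]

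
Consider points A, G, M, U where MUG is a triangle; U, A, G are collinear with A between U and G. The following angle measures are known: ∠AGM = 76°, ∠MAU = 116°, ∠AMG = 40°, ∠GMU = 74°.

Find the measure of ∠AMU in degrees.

1. ∠MGU = 76°  [A on ray GU]
2. ∠GUM = 30°  [△MUG]
3. ∠AUM = 30°  [A on ray UG]
4. ∠AMU = 34°  [△MUA]

∠AMU = 34°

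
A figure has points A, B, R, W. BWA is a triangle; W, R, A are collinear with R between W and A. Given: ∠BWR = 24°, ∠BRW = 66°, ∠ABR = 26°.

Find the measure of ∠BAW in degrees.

∠BAW = 40°

1. ∠ARB = 114°  [linear pair at R on WA]
2. ∠BAR = 40°  [△BRA]
3. ∠BAW = 40°  [R on ray AW]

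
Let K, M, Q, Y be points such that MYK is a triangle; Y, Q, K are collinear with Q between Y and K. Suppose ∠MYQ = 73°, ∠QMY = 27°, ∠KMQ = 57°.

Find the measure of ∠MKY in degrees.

∠MKY = 23°

1. ∠MQY = 80°  [△MYQ]
2. ∠KQM = 100°  [linear pair at Q on YK]
3. ∠MKQ = 23°  [△MQK]
4. ∠MKY = 23°  [Q on ray KY]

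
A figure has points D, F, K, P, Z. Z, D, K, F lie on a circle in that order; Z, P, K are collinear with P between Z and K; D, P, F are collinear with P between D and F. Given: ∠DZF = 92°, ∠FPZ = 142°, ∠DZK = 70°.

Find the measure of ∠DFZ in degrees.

∠DFZ = 16°

1. ∠DKF = 88°  [cyclic ZDKF, opposite ∠Z+∠K]
2. ∠DPK = 142°  [vertical angles at P]
3. ∠DFK = 70°  [same arc DK]
4. ∠FDK = 22°  [△DKF]
5. ∠DKZ = 16°  [△DPK]
6. ∠DFZ = 16°  [same arc ZD]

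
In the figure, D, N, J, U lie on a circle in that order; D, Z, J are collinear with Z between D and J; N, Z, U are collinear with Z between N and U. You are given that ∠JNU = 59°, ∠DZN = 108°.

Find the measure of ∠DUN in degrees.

1. ∠JDU = 59°  [same arc JU]
2. ∠JZU = 108°  [vertical angles at Z]
3. ∠DZU = 72°  [linear pair at Z on DJ]
4. ∠DUN = 49°  [△DZU]

∠DUN = 49°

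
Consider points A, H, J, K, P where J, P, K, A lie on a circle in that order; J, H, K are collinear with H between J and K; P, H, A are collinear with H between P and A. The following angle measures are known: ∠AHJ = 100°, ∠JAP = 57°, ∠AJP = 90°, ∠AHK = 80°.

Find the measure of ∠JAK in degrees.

∠JAK = 124°

1. ∠AJK = 23°  [△JHA]
2. ∠APJ = 33°  [△JPA]
3. ∠AKJ = 33°  [same arc JA]
4. ∠JAK = 124°  [△JKA]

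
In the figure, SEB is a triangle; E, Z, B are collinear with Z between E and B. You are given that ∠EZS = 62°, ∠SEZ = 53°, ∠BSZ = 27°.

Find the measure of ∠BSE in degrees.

1. ∠BZS = 118°  [linear pair at Z on EB]
2. ∠BES = 53°  [Z on ray EB]
3. ∠SBZ = 35°  [△SZB]
4. ∠EBS = 35°  [Z on ray BE]
5. ∠BSE = 92°  [△SEB]

∠BSE = 92°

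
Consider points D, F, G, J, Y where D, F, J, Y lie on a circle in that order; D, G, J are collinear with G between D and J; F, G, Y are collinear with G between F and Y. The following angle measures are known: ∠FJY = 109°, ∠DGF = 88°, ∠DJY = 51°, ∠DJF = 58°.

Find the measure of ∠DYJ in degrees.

∠DYJ = 99°

1. ∠JGY = 88°  [vertical angles at G]
2. ∠DYF = 58°  [same arc DF]
3. ∠DGY = 92°  [linear pair at G on DJ]
4. ∠JDY = 30°  [△DGY]
5. ∠DYJ = 99°  [△DJY]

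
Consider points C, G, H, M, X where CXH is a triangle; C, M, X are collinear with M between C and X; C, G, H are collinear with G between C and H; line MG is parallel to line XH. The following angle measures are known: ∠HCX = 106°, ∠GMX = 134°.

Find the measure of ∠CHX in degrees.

1. ∠GCM = 106°  [M on CX, G on CH]
2. ∠CMG = 46°  [linear pair at M on CX]
3. ∠CGM = 28°  [△CMG]
4. ∠CHX = 28°  [MG∥XH, corresponding at G]

∠CHX = 28°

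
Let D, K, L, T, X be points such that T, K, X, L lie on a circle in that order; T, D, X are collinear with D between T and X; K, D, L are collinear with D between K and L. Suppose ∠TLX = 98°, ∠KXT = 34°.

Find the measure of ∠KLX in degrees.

∠KLX = 64°

1. ∠TKX = 82°  [cyclic TKXL, opposite ∠K+∠L]
2. ∠KTX = 64°  [△TKX]
3. ∠KLX = 64°  [same arc KX]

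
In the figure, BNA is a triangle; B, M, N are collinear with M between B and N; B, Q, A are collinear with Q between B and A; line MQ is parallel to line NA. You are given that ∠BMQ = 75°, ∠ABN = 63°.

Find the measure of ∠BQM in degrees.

∠BQM = 42°

1. ∠ANB = 75°  [MQ∥NA, corresponding at M]
2. ∠BAN = 42°  [△BNA]
3. ∠BQM = 42°  [MQ∥NA, corresponding at Q]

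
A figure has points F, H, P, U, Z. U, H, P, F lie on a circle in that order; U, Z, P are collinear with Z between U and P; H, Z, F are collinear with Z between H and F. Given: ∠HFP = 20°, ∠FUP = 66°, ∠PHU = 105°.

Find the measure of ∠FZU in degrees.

1. ∠HUP = 20°  [same arc HP]
2. ∠FHP = 66°  [same arc PF]
3. ∠HPU = 55°  [△UHP]
4. ∠HZP = 59°  [△HZP]
5. ∠FZU = 59°  [vertical angles at Z]

∠FZU = 59°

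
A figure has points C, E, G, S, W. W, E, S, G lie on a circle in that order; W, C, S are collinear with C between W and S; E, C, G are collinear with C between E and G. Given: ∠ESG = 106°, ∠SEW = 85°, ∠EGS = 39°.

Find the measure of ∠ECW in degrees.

∠ECW = 91°

1. ∠GES = 35°  [△ESG]
2. ∠SGW = 95°  [cyclic WESG, opposite ∠E+∠G]
3. ∠EWS = 39°  [same arc ES]
4. ∠GWS = 35°  [same arc SG]
5. ∠GSW = 50°  [△WSG]
6. ∠GEW = 50°  [same arc WG]
7. ∠ECW = 91°  [△WCE]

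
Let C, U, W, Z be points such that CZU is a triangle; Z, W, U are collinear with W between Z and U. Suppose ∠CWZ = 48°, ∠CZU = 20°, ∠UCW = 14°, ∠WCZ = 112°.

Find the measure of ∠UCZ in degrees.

1. ∠CWU = 132°  [linear pair at W on ZU]
2. ∠CUW = 34°  [△CWU]
3. ∠CUZ = 34°  [W on ray UZ]
4. ∠UCZ = 126°  [△CZU]

∠UCZ = 126°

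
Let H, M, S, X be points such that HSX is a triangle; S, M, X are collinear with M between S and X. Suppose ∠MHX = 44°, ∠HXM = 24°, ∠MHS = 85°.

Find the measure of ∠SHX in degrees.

1. ∠HMX = 112°  [△HMX]
2. ∠HXS = 24°  [M on ray XS]
3. ∠HMS = 68°  [linear pair at M on SX]
4. ∠HSM = 27°  [△HSM]
5. ∠HSX = 27°  [M on ray SX]
6. ∠SHX = 129°  [△HSX]

∠SHX = 129°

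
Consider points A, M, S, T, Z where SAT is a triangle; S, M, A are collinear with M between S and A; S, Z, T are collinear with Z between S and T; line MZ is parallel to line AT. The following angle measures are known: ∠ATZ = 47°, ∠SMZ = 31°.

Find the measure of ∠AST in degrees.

1. ∠ATS = 47°  [Z on ray TS]
2. ∠SAT = 31°  [MZ∥AT, corresponding at M]
3. ∠AST = 102°  [△SAT]

∠AST = 102°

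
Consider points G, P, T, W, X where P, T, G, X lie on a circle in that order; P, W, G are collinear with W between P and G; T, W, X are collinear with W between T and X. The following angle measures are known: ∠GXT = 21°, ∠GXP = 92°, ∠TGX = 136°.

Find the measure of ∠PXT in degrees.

∠PXT = 71°

1. ∠GPT = 21°  [same arc TG]
2. ∠GTP = 88°  [cyclic PTGX, opposite ∠T+∠X]
3. ∠PGT = 71°  [△PTG]
4. ∠PXT = 71°  [same arc PT]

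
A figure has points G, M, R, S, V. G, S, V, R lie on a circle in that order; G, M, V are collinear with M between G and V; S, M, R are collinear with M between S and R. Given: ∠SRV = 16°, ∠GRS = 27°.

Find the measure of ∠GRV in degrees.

1. ∠SGV = 16°  [same arc SV]
2. ∠GVS = 27°  [same arc GS]
3. ∠GSV = 137°  [△GSV]
4. ∠GRV = 43°  [cyclic GSVR, opposite ∠S+∠R]

∠GRV = 43°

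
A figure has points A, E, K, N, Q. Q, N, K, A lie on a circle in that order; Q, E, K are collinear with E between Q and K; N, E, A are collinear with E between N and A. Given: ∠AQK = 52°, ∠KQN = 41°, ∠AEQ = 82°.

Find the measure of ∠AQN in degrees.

∠AQN = 93°

1. ∠ANK = 52°  [same arc KA]
2. ∠KAN = 41°  [same arc NK]
3. ∠AKN = 87°  [△NKA]
4. ∠AQN = 93°  [cyclic QNKA, opposite ∠Q+∠K]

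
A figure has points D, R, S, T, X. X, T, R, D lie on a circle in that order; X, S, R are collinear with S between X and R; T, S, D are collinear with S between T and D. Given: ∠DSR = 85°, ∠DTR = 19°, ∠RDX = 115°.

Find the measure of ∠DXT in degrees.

∠DXT = 68°

1. ∠DSX = 95°  [linear pair at S on XR]
2. ∠DXR = 19°  [same arc RD]
3. ∠DRX = 46°  [△XRD]
4. ∠TDX = 66°  [△XSD]
5. ∠DTX = 46°  [same arc XD]
6. ∠DXT = 68°  [△XTD]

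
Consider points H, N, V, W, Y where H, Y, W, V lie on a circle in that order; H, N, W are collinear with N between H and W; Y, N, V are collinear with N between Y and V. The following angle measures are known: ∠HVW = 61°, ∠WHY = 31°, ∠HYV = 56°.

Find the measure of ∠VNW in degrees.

1. ∠WVY = 31°  [same arc YW]
2. ∠HWV = 56°  [same arc HV]
3. ∠VNW = 93°  [△WNV]

∠VNW = 93°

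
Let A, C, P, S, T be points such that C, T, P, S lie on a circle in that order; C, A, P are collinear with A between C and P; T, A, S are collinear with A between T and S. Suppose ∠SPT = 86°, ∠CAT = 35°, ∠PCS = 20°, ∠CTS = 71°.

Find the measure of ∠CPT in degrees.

∠CPT = 15°

1. ∠PAT = 145°  [linear pair at A on CP]
2. ∠PTS = 20°  [same arc PS]
3. ∠CPT = 15°  [△TAP]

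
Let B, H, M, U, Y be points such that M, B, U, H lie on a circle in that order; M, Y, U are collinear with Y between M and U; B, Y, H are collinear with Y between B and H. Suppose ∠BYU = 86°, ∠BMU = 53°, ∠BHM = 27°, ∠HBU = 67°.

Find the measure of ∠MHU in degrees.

1. ∠BUM = 27°  [△BYU]
2. ∠MBU = 100°  [△MBU]
3. ∠MHU = 80°  [cyclic MBUH, opposite ∠B+∠H]

∠MHU = 80°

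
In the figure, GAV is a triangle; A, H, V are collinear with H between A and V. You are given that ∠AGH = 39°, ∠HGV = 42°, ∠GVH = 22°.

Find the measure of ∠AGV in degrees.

1. ∠GHV = 116°  [△GHV]
2. ∠AVG = 22°  [H on ray VA]
3. ∠AHG = 64°  [linear pair at H on AV]
4. ∠GAH = 77°  [△GAH]
5. ∠GAV = 77°  [H on ray AV]
6. ∠AGV = 81°  [△GAV]

∠AGV = 81°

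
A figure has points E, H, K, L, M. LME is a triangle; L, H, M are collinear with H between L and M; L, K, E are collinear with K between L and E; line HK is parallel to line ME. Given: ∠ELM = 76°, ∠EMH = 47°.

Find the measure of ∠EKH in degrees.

1. ∠EML = 47°  [H on ray ML]
2. ∠LEM = 57°  [△LME]
3. ∠HKL = 57°  [HK∥ME, corresponding at K]
4. ∠EKH = 123°  [linear pair at K on LE]

∠EKH = 123°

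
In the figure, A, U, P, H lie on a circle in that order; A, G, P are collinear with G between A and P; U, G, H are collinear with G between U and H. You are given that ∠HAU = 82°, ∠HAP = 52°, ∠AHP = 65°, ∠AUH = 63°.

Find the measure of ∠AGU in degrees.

1. ∠AHU = 35°  [△AUH]
2. ∠HUP = 52°  [same arc PH]
3. ∠APU = 35°  [same arc AU]
4. ∠PGU = 93°  [△UGP]
5. ∠AGU = 87°  [linear pair at G on AP]

∠AGU = 87°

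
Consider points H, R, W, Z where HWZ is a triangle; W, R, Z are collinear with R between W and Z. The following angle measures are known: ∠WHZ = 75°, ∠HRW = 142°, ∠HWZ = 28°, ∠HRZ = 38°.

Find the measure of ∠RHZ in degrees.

∠RHZ = 65°

1. ∠HZW = 77°  [△HWZ]
2. ∠HZR = 77°  [R on ray ZW]
3. ∠RHZ = 65°  [△HRZ]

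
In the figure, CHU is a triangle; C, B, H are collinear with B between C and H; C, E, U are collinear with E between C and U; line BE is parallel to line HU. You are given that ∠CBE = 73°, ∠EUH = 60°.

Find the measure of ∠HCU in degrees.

∠HCU = 47°

1. ∠CHU = 73°  [BE∥HU, corresponding at B]
2. ∠CUH = 60°  [E on ray UC]
3. ∠HCU = 47°  [△CHU]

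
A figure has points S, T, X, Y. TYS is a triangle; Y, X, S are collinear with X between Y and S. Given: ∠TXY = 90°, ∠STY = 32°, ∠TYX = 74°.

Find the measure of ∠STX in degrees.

1. ∠SXT = 90°  [linear pair at X on YS]
2. ∠SYT = 74°  [X on ray YS]
3. ∠TSY = 74°  [△TYS]
4. ∠TSX = 74°  [X on ray SY]
5. ∠STX = 16°  [△TXS]

∠STX = 16°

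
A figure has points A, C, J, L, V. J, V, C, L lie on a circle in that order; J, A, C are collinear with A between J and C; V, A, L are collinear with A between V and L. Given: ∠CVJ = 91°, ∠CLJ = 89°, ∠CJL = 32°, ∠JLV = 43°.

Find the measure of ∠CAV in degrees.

1. ∠CVL = 32°  [same arc CL]
2. ∠JCV = 43°  [same arc JV]
3. ∠CAV = 105°  [△VAC]

∠CAV = 105°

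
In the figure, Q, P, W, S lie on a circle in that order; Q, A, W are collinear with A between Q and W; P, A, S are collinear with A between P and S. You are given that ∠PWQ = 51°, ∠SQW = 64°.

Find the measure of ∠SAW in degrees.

∠SAW = 115°

1. ∠PSQ = 51°  [same arc QP]
2. ∠QAS = 65°  [△QAS]
3. ∠SAW = 115°  [linear pair at A on QW]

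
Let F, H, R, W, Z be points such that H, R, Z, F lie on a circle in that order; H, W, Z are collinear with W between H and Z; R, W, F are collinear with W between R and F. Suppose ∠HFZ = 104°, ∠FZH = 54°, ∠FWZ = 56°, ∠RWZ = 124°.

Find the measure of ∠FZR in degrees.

1. ∠FHZ = 22°  [△HZF]
2. ∠RFZ = 70°  [△ZWF]
3. ∠FRZ = 22°  [same arc ZF]
4. ∠FZR = 88°  [△RZF]

∠FZR = 88°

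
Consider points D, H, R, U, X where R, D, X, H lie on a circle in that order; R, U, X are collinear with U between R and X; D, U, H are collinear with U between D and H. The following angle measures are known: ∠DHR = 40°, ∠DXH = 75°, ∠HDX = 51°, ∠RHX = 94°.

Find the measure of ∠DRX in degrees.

1. ∠DXR = 40°  [same arc RD]
2. ∠RDX = 86°  [cyclic RDXH, opposite ∠D+∠H]
3. ∠DRX = 54°  [△RDX]

∠DRX = 54°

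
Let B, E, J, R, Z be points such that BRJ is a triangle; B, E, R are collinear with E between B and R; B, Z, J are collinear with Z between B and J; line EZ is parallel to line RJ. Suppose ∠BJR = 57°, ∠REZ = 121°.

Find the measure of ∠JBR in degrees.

1. ∠BZE = 57°  [EZ∥RJ, corresponding at Z]
2. ∠BEZ = 59°  [linear pair at E on BR]
3. ∠EBZ = 64°  [△BEZ]
4. ∠JBR = 64°  [E on BR, Z on BJ]

∠JBR = 64°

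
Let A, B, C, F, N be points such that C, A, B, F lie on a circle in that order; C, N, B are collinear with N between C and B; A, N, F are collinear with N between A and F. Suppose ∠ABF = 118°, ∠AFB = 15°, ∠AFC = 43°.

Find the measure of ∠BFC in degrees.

∠BFC = 58°

1. ∠ACF = 62°  [cyclic CABF, opposite ∠C+∠B]
2. ∠BAF = 47°  [△ABF]
3. ∠CAF = 75°  [△CAF]
4. ∠BCF = 47°  [same arc BF]
5. ∠CBF = 75°  [same arc CF]
6. ∠BFC = 58°  [△CBF]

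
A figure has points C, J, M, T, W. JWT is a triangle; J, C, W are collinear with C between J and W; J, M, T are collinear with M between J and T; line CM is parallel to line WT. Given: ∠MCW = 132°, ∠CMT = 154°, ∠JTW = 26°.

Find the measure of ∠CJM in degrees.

∠CJM = 106°

1. ∠JCM = 48°  [linear pair at C on JW]
2. ∠CMJ = 26°  [linear pair at M on JT]
3. ∠CJM = 106°  [△JCM]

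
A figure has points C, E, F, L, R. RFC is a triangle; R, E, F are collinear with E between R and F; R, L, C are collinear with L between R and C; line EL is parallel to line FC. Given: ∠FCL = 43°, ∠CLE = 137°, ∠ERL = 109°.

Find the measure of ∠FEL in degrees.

∠FEL = 152°

1. ∠ELR = 43°  [linear pair at L on RC]
2. ∠LER = 28°  [△REL]
3. ∠FEL = 152°  [linear pair at E on RF]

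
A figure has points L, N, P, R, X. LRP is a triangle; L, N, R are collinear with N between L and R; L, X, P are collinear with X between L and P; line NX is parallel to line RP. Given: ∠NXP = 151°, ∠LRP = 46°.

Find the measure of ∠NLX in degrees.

∠NLX = 105°

1. ∠LXN = 29°  [linear pair at X on LP]
2. ∠LNX = 46°  [NX∥RP, corresponding at N]
3. ∠NLX = 105°  [△LNX]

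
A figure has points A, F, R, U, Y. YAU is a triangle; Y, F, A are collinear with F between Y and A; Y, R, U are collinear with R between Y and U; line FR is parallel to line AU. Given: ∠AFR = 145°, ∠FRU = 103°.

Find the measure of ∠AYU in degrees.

1. ∠RFY = 35°  [linear pair at F on YA]
2. ∠FRY = 77°  [linear pair at R on YU]
3. ∠FYR = 68°  [△YFR]
4. ∠AYU = 68°  [F on YA, R on YU]

∠AYU = 68°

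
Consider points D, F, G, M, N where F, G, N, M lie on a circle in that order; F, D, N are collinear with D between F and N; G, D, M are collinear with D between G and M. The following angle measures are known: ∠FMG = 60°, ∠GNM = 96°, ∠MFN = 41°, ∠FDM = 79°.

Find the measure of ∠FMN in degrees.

1. ∠MGN = 41°  [same arc NM]
2. ∠MDN = 101°  [linear pair at D on FN]
3. ∠GMN = 43°  [△GNM]
4. ∠FNM = 36°  [△NDM]
5. ∠FMN = 103°  [△FNM]

∠FMN = 103°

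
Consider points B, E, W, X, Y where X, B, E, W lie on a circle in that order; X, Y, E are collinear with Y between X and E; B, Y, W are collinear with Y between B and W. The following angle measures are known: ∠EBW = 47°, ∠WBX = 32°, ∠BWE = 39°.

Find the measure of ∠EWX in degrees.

∠EWX = 101°

1. ∠EXW = 47°  [same arc EW]
2. ∠WEX = 32°  [same arc XW]
3. ∠EWX = 101°  [△XEW]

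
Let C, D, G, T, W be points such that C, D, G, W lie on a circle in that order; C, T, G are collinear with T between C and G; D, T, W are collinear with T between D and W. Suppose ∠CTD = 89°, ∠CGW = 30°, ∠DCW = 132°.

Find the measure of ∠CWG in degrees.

∠CWG = 79°

1. ∠GTW = 89°  [vertical angles at T]
2. ∠CDW = 30°  [same arc CW]
3. ∠CWD = 18°  [△CDW]
4. ∠CTW = 91°  [linear pair at T on CG]
5. ∠GCW = 71°  [△CTW]
6. ∠CWG = 79°  [△CGW]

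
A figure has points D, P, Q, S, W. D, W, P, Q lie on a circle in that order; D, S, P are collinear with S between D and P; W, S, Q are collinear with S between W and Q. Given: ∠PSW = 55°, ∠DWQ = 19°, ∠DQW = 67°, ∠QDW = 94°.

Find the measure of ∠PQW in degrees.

1. ∠DSQ = 55°  [vertical angles at S]
2. ∠DPQ = 19°  [same arc DQ]
3. ∠PSQ = 125°  [linear pair at S on DP]
4. ∠PQW = 36°  [△PSQ]

∠PQW = 36°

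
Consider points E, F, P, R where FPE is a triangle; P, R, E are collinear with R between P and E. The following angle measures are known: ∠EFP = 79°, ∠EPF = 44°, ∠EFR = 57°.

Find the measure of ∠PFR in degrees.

∠PFR = 22°

1. ∠FEP = 57°  [△FPE]
2. ∠FPR = 44°  [R on ray PE]
3. ∠FER = 57°  [R on ray EP]
4. ∠ERF = 66°  [△FRE]
5. ∠FRP = 114°  [linear pair at R on PE]
6. ∠PFR = 22°  [△FPR]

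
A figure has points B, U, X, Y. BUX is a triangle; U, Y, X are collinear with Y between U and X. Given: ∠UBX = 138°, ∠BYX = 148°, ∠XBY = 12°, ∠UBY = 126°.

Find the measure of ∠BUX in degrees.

1. ∠BYU = 32°  [linear pair at Y on UX]
2. ∠BUY = 22°  [△BUY]
3. ∠BUX = 22°  [Y on ray UX]

∠BUX = 22°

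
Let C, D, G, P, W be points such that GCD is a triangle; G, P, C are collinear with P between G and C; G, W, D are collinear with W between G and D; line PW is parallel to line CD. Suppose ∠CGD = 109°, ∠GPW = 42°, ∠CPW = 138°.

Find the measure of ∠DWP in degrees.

1. ∠PGW = 109°  [P on GC, W on GD]
2. ∠GWP = 29°  [△GPW]
3. ∠DWP = 151°  [linear pair at W on GD]

∠DWP = 151°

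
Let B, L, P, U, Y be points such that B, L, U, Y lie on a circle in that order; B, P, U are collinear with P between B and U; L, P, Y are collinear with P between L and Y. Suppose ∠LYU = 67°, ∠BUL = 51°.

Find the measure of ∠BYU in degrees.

∠BYU = 118°

1. ∠LBU = 67°  [same arc LU]
2. ∠BLU = 62°  [△BLU]
3. ∠BYU = 118°  [cyclic BLUY, opposite ∠L+∠Y]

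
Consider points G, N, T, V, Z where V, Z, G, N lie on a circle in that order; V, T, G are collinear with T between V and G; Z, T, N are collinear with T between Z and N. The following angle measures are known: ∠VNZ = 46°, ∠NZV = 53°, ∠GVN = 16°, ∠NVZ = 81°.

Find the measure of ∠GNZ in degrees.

∠GNZ = 65°

1. ∠NTV = 118°  [△VTN]
2. ∠NGV = 53°  [same arc VN]
3. ∠GTN = 62°  [linear pair at T on VG]
4. ∠GNZ = 65°  [△GTN]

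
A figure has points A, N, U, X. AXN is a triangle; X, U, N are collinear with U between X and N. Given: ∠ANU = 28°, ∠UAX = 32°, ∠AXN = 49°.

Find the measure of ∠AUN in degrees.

1. ∠AXU = 49°  [U on ray XN]
2. ∠AUX = 99°  [△AXU]
3. ∠AUN = 81°  [linear pair at U on XN]

∠AUN = 81°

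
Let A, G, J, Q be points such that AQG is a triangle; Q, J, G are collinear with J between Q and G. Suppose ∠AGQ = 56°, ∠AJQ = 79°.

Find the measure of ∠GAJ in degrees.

1. ∠AGJ = 56°  [J on ray GQ]
2. ∠AJG = 101°  [linear pair at J on QG]
3. ∠GAJ = 23°  [△AJG]

∠GAJ = 23°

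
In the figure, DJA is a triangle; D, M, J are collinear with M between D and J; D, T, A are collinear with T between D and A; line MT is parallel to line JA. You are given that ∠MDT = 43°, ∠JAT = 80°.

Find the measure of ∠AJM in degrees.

1. ∠ADJ = 43°  [M on DJ, T on DA]
2. ∠DAJ = 80°  [T on ray AD]
3. ∠AJD = 57°  [△DJA]
4. ∠AJM = 57°  [M on ray JD]

∠AJM = 57°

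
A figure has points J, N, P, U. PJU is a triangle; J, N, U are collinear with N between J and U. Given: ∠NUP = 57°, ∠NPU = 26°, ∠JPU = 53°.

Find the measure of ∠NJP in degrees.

∠NJP = 70°

1. ∠JUP = 57°  [N on ray UJ]
2. ∠PJU = 70°  [△PJU]
3. ∠NJP = 70°  [N on ray JU]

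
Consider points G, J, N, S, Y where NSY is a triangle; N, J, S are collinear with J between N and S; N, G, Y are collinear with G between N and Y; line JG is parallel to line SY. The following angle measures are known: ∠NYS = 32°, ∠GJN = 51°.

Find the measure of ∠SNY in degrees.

∠SNY = 97°

1. ∠JGN = 32°  [JG∥SY, corresponding at G]
2. ∠GNJ = 97°  [△NJG]
3. ∠SNY = 97°  [J on NS, G on NY]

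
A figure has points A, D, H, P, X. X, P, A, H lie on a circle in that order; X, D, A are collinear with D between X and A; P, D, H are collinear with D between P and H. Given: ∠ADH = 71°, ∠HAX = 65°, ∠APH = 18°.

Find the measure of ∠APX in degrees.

1. ∠PDX = 71°  [vertical angles at D]
2. ∠HPX = 65°  [same arc XH]
3. ∠ADP = 109°  [linear pair at D on XA]
4. ∠AXP = 44°  [△XDP]
5. ∠PAX = 53°  [△PDA]
6. ∠APX = 83°  [△XPA]

∠APX = 83°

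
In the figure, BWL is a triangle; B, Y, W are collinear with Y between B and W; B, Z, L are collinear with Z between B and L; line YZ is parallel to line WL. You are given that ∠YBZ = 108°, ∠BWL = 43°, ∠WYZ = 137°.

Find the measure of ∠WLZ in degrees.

∠WLZ = 29°

1. ∠LBW = 108°  [Y on BW, Z on BL]
2. ∠BLW = 29°  [△BWL]
3. ∠WLZ = 29°  [Z on ray LB]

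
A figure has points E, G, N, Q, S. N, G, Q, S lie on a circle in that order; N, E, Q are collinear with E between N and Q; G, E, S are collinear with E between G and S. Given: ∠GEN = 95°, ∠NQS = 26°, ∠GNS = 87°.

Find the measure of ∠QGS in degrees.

∠QGS = 28°

1. ∠QES = 95°  [vertical angles at E]
2. ∠GSQ = 59°  [△QES]
3. ∠GQS = 93°  [cyclic NGQS, opposite ∠N+∠Q]
4. ∠QGS = 28°  [△GQS]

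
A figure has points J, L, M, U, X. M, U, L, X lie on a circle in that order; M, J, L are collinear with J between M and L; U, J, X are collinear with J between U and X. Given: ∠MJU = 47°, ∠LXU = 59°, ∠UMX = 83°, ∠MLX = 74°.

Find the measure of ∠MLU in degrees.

∠MLU = 23°

1. ∠LJU = 133°  [linear pair at J on ML]
2. ∠ULX = 97°  [cyclic MULX, opposite ∠M+∠L]
3. ∠LUX = 24°  [△ULX]
4. ∠MLU = 23°  [△UJL]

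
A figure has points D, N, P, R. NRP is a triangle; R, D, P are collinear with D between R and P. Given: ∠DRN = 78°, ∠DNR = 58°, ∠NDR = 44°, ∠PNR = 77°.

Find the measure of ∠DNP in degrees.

1. ∠NRP = 78°  [D on ray RP]
2. ∠NDP = 136°  [linear pair at D on RP]
3. ∠NPR = 25°  [△NRP]
4. ∠DPN = 25°  [D on ray PR]
5. ∠DNP = 19°  [△NDP]

∠DNP = 19°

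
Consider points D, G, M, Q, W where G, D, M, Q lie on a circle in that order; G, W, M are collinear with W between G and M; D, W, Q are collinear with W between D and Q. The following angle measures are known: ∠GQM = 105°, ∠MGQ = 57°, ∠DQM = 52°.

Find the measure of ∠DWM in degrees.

∠DWM = 70°

1. ∠GDM = 75°  [cyclic GDMQ, opposite ∠D+∠Q]
2. ∠MDQ = 57°  [same arc MQ]
3. ∠DGM = 52°  [same arc DM]
4. ∠DMG = 53°  [△GDM]
5. ∠DWM = 70°  [△DWM]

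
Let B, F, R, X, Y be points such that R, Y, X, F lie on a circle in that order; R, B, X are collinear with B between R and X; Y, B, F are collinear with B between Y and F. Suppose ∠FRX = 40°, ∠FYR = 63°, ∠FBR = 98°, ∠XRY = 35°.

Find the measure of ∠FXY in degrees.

∠FXY = 105°

1. ∠FYX = 40°  [same arc XF]
2. ∠XFY = 35°  [same arc YX]
3. ∠FXY = 105°  [△YXF]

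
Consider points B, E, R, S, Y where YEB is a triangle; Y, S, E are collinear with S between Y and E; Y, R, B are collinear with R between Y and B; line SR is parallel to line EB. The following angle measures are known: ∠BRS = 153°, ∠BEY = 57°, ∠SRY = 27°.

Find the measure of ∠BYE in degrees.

∠BYE = 96°

1. ∠RSY = 57°  [SR∥EB, corresponding at S]
2. ∠RYS = 96°  [△YSR]
3. ∠BYE = 96°  [S on YE, R on YB]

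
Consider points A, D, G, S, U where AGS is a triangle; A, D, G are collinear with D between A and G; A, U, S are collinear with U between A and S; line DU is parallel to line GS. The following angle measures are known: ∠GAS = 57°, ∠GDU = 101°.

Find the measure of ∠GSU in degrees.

∠GSU = 44°

1. ∠DAU = 57°  [D on AG, U on AS]
2. ∠ADU = 79°  [linear pair at D on AG]
3. ∠AUD = 44°  [△ADU]
4. ∠DUS = 136°  [linear pair at U on AS]
5. ∠GSU = 44°  [DU∥GS, co-interior at S–U]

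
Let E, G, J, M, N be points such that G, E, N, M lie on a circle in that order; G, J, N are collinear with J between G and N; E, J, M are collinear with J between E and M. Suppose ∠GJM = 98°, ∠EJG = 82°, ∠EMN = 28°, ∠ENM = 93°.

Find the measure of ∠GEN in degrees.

1. ∠EJN = 98°  [vertical angles at J]
2. ∠EGN = 28°  [same arc EN]
3. ∠MEN = 59°  [△ENM]
4. ∠ENG = 23°  [△EJN]
5. ∠GEN = 129°  [△GEN]

∠GEN = 129°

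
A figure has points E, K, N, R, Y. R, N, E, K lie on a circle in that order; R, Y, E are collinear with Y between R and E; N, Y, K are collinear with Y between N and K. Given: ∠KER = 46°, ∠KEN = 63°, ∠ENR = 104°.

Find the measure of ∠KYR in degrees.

∠KYR = 105°

1. ∠KNR = 46°  [same arc RK]
2. ∠KRN = 117°  [cyclic RNEK, opposite ∠R+∠E]
3. ∠EKR = 76°  [cyclic RNEK, opposite ∠N+∠K]
4. ∠NKR = 17°  [△RNK]
5. ∠ERK = 58°  [△REK]
6. ∠KYR = 105°  [△RYK]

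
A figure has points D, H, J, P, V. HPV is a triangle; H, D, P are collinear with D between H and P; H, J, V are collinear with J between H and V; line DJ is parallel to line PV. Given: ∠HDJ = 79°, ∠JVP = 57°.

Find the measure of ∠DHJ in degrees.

1. ∠HPV = 79°  [DJ∥PV, corresponding at D]
2. ∠HVP = 57°  [J on ray VH]
3. ∠PHV = 44°  [△HPV]
4. ∠DHJ = 44°  [D on HP, J on HV]

∠DHJ = 44°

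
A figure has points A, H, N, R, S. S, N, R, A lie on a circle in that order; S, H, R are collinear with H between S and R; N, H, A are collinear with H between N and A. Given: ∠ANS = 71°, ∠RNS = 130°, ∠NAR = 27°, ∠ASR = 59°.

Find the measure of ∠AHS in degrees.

∠AHS = 98°

1. ∠ARS = 71°  [same arc SA]
2. ∠AHR = 82°  [△RHA]
3. ∠AHS = 98°  [linear pair at H on SR]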